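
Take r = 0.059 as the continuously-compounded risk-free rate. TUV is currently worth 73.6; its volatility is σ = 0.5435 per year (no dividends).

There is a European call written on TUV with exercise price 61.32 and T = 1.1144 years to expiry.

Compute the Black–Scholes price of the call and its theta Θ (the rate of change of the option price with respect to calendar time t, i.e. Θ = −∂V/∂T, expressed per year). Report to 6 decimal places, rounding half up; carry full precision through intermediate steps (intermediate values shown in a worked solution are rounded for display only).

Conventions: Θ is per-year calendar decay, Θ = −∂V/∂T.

σ√T = 0.5435·√1.1144 = 0.573747
d₁ = (ln(S/K) + (r+σ²/2)T) / (σ√T) = (ln(73.6/61.32) + (0.059+0.5435²/2)·1.1144) / 0.573747 = (0.182539 + 0.230342) / 0.573747 = 0.719623
d₂ = d₁ − σ√T = 0.719623 − 0.573747 = 0.145876
e^{−rT} = 0.936365
N(d₁) = 0.764121,  N(d₂) = 0.557990
Call price V = S·N(d₁) − K·e^{−rT}·N(d₂) = 56.239333 − 32.038652 = 24.200681
φ(d₁) = (1/√(2π))·e^{−d₁²/2} = 0.307935
Θ = −S·φ(d₁)·σ/(2√T) − r·K·e^{−rT}·N(d₂) = −5.834258 − 1.890280 = -7.724539

price = 24.200681
Θ = -7.724539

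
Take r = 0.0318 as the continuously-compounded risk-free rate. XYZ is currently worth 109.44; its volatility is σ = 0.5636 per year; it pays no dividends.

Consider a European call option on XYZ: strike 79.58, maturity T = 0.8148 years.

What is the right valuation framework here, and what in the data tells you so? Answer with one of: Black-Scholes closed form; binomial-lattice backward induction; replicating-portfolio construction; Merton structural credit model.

framework: Black-Scholes closed form

Key observation: with XYZ following a GBM at constant σ and r, the European call struck at 79.58 prices in closed form — nothing here needs a stepwise model or a balance sheet.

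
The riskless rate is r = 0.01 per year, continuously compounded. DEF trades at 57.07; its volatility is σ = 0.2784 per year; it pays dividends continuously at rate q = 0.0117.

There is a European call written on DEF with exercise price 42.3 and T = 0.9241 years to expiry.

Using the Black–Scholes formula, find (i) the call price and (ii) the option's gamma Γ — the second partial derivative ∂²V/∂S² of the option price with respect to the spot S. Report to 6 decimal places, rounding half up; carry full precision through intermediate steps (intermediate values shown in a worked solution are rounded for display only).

price = 15.410509
Γ = 0.011874

σ√T = 0.2784·√0.9241 = 0.267626
d₁ = (ln(S/K) + (r−q+σ²/2)T) / (σ√T) = (ln(57.07/42.3) + (0.01−0.0117+0.2784²/2)·0.9241) / 0.267626 = (0.299491 + 0.034241) / 0.267626 = 1.247009
d₂ = d₁ − σ√T = 1.247009 − 0.267626 = 0.979383
e^{−rT} = 0.990802
e^{−qT} = 0.989246
N(d₁) = 0.893803,  N(d₂) = 0.836305
Call price V = S·e^{−qT}·N(d₁) − K·e^{−rT}·N(d₂) = 50.460794 − 35.050285 = 15.410509
φ(d₁) = (1/√(2π))·e^{−d₁²/2} = 0.183332
Γ = e^{−qT}·φ(d₁) / (S·σ·√T) = 0.011874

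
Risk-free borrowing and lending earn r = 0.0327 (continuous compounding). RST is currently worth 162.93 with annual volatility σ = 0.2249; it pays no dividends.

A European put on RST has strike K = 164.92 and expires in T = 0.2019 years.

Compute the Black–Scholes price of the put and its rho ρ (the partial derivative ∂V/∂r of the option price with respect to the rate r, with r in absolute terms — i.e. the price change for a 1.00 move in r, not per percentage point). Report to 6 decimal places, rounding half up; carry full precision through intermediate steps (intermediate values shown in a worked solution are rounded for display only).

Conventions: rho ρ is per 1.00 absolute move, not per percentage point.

price = 7.046231
ρ = -17.926475

σ√T = 0.2249·√0.2019 = 0.101055
d₁ = (ln(S/K) + (r+σ²/2)T) / (σ√T) = (ln(162.93/164.92) + (0.0327+0.2249²/2)·0.2019) / 0.101055 = (-0.012140 + 0.011708) / 0.101055 = -0.004272
d₂ = d₁ − σ√T = -0.004272 − 0.101055 = -0.105327
e^{−rT} = 0.993420
N(−d₁) = 0.501704,  N(−d₂) = 0.541942
Put price V = K·e^{−rT}·N(−d₂) − S·N(−d₁) = 88.788882 − 81.742651 = 7.046231
ρ = −K·T·e^{−rT}·N(−d₂) = -17.926475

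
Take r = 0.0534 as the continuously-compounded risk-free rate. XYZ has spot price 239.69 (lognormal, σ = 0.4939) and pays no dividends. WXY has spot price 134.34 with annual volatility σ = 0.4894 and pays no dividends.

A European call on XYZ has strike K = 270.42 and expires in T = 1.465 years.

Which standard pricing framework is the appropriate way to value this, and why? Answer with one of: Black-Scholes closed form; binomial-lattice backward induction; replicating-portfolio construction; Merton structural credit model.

framework: Black-Scholes closed form

Key observation: the instrument is a plain European call (strike 270.42) on a lognormal asset; the exact continuous-time formula applies directly.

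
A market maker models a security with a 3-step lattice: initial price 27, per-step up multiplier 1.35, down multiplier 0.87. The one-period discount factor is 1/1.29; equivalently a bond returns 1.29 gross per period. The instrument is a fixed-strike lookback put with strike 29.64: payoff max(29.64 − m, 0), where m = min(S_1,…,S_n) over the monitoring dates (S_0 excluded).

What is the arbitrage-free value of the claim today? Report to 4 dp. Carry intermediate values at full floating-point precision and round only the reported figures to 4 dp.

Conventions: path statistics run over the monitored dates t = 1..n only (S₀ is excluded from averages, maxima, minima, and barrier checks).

price = 0.3958

Set p* = 0.8750 (from d < R < u); the path-dependent value is the discounted p*-expectation over all price paths.
Enumerate all 2^3 = 8 price paths (U = up ×1.35, D = down ×0.87); each path with k up-moves has probability p*^k·(1−p*)^(3−k).
DDD: m=17.7796, payoff=11.8604, prob=0.001953
UDD: m=27.5890, payoff=2.0510, prob=0.013672
DUD: m=23.4900, payoff=6.1500, prob=0.013672
UUD: m=36.4500, payoff=0.0000, prob=0.095703
DDU: m=20.4363, payoff=9.2037, prob=0.013672
UDU: m=31.7115, payoff=0.0000, prob=0.095703
DUU: m=23.4900, payoff=6.1500, prob=0.095703
UUU: m=36.4500, payoff=0.0000, prob=0.669922
Price = Σ prob·payoff / R^3 = 0.849694 / 2.146689 = 0.3958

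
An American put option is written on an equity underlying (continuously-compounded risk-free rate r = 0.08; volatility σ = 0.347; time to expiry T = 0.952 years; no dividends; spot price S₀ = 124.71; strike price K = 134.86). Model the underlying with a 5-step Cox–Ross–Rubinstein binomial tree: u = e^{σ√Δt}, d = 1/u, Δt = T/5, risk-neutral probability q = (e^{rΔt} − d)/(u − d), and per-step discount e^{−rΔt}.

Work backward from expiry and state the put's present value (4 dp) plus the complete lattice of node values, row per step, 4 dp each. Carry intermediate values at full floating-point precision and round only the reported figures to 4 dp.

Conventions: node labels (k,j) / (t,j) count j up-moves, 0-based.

price = 18.6195
tree:
18.6195
28.8402 9.4630
42.7333 16.4992 3.0589
55.6777 27.6727 6.3737 0.0000
66.8034 42.7333 13.2808 0.0000 0.0000
76.3659 55.6777 27.6727 0.0000 0.0000 0.0000

params: Δt=0.19040 u=1.16348 d=0.85949 q=0.51271 e^(-rΔt)=0.98488
t_5 payoffs: 76.3659 55.6777 27.6727 0.0000 0.0000 0.0000
k=4: node(4,0) S=68.0566 payoff=66.8034 vs cont=64.7648 → 66.8034 [stop]  node(4,1) S=92.1267 payoff=42.7333 vs cont=40.6946 → 42.7333 [stop]  node(4,2) S=124.7100 payoff=10.1500 vs cont=13.2808 → 13.2808 [wait]  node(4,3) S=168.8173 payoff=0.0000 vs cont=0.0000 → 0.0000 [wait]  node(4,4) S=228.5243 payoff=0.0000 vs cont=0.0000 → 0.0000 [wait]
k=3: node(3,0) S=79.1823 payoff=55.6777 vs cont=53.6391 → 55.6777 [stop]  node(3,1) S=107.1873 payoff=27.6727 vs cont=27.2149 → 27.6727 [stop]  node(3,2) S=145.0972 payoff=0.0000 vs cont=6.3737 → 6.3737 [wait]  node(3,3) S=196.4150 payoff=0.0000 vs cont=0.0000 → 0.0000 [wait]
k=2: node(2,0) S=92.1267 payoff=42.7333 vs cont=40.6946 → 42.7333 [stop]  node(2,1) S=124.7100 payoff=10.1500 vs cont=16.4992 → 16.4992 [wait]  node(2,2) S=168.8173 payoff=0.0000 vs cont=3.0589 → 3.0589 [wait]
k=1: node(1,0) S=107.1873 payoff=27.6727 vs cont=28.8402 → 28.8402 [wait]  node(1,1) S=145.0972 payoff=0.0000 vs cont=9.4630 → 9.4630 [wait]
k=0: node(0,0) S=124.7100 payoff=10.1500 vs cont=18.6195 → 18.6195 [wait]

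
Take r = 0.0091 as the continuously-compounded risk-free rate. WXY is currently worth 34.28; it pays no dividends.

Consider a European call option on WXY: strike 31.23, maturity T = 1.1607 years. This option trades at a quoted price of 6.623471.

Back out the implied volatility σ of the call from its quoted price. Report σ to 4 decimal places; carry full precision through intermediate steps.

sigma = 0.3409

At σ = 0.3409 the Black–Scholes value reproduces the quote:
σ√T = 0.3409·√1.1607 = 0.367271
d₁ = (ln(S/K) + (r+σ²/2)T) / (σ√T) = (ln(34.28/31.23) + (0.0091+0.3409²/2)·1.1607) / 0.367271 = (0.093183 + 0.078006) / 0.367271 = 0.466112
d₂ = d₁ − σ√T = 0.466112 − 0.367271 = 0.098840
e^{−rT} = 0.989493
N(d₁) = 0.679432,  N(d₂) = 0.539367
V = S·N(d₁) − K·e^{−rT}·N(d₂) = 23.290935 − 16.667464 = 6.623471 (the observed quote) — the price is monotone increasing in volatility, hence this σ is the only solution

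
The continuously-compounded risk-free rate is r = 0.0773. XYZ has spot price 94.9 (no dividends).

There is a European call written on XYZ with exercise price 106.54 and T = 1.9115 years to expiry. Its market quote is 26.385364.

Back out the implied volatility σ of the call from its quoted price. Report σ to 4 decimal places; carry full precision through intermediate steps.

At σ = 0.4919 the Black–Scholes value reproduces the quote:
σ√T = 0.4919·√1.9115 = 0.680086
d₁ = (ln(S/K) + (r+σ²/2)T) / (σ√T) = (ln(94.9/106.54) + (0.0773+0.4919²/2)·1.9115) / 0.680086 = (-0.115697 + 0.379018) / 0.680086 = 0.387187
d₂ = d₁ − σ√T = 0.387187 − 0.680086 = -0.292899
e^{−rT} = 0.862639
N(d₁) = 0.650691,  N(d₂) = 0.384800
V = S·N(d₁) − K·e^{−rT}·N(d₂) = 61.750599 − 35.365236 = 26.385364 (equal to the quote); since ∂V/∂σ > 0 for all σ, the implied volatility is unique

sigma = 0.4919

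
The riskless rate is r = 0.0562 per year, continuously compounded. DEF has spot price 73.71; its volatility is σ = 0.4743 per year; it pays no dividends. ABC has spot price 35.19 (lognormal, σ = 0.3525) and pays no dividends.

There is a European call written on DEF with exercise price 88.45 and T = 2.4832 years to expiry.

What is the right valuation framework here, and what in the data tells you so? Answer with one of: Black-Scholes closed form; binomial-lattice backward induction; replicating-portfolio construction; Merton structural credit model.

framework: Black-Scholes closed form

Key observation: a European-exercise option on DEF struck at 88.45 — a GBM underlying with constant parameters — admits an analytic price: the data contain no early exercise, no discrete tree, no debt structure.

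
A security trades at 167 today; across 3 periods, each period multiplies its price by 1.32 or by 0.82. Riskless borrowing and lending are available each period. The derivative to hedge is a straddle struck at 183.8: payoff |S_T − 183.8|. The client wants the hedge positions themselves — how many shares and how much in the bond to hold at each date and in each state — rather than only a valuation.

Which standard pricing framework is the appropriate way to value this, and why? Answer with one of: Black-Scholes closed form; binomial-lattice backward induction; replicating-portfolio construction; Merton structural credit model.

framework: replicating-portfolio construction

Key observation: since the answer must list Δ and B at each node of the 1.32/0.82 lattice on 167, the replicating-portfolio method — solving the two-state system at every node — is the one that applies.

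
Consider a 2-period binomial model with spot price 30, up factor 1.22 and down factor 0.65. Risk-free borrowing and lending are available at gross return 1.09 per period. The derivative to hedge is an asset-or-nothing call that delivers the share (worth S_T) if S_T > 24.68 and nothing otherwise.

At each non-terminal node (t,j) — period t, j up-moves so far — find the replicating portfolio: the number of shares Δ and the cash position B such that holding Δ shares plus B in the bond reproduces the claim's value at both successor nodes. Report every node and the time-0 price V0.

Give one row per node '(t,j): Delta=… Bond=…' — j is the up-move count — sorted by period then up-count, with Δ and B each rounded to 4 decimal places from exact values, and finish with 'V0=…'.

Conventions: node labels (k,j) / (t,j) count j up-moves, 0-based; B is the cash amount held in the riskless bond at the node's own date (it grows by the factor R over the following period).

(0,0): Delta=1.8493 Bond=-33.0830
(1,0): Delta=0.0000 Bond=0.0000
(1,1): Delta=2.1404 Bond=-46.7146
V0=22.3946

No-arbitrage ⇒ martingale measure with p* = (R−d)/(u−d) = 0.7719.
Expiry values: V(2,0)=0.0000, V(2,1)=0.0000, V(2,2)=44.6520
  t=1,j=0: stock 19.5000 → up 23.7900 (V=0.0000), down 12.6750 (V=0.0000). Price 0.0000; hedge Δ=0.0000, bond B=0.0000.
  t=1,j=1: stock 36.6000 → up 44.6520 (V=44.6520), down 23.7900 (V=0.0000). Price 31.6222; hedge Δ=2.1404, bond B=-46.7146.
  t=0,j=0: stock 30.0000 → up 36.6000 (V=31.6222), down 19.5000 (V=0.0000). Price 22.3946; hedge Δ=1.8493, bond B=-33.0830.
As a check, the time-0 holding Δ(0,0)·S0 + B(0,0) comes to 22.3946 — exactly V0.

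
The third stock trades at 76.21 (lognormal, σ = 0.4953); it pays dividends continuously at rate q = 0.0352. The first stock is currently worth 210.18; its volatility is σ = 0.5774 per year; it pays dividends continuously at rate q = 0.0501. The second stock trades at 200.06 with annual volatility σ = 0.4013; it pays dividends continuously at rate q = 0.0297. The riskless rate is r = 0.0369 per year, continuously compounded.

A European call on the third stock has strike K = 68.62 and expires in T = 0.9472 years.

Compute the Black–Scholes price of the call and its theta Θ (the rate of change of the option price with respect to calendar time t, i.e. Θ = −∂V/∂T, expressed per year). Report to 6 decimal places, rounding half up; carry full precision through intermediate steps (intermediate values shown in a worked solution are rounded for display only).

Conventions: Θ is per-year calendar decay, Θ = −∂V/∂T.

price = 17.371402
Θ = -6.169249

σ√T = 0.4953·√0.9472 = 0.482047
d₁ = (ln(S/K) + (r−q+σ²/2)T) / (σ√T) = (ln(76.21/68.62) + (0.0369−0.0352+0.4953²/2)·0.9472) / 0.482047 = (0.104909 + 0.117795) / 0.482047 = 0.461995
d₂ = d₁ − σ√T = 0.461995 − 0.482047 = -0.020051
e^{−rT} = 0.965652
e^{−qT} = 0.967208
N(d₁) = 0.677958,  N(d₂) = 0.492001
Call price V = S·e^{−qT}·N(d₁) − K·e^{−rT}·N(d₂) = 49.972902 − 32.601500 = 17.371402
φ(d₁) = (1/√(2π))·e^{−d₁²/2} = 0.358560
Θ = −S·e^{−qT}·φ(d₁)·σ/(2√T) + q·S·e^{−qT}·N(d₁) − r·K·e^{−rT}·N(d₂) = −6.725300 + 1.759046 − 1.202995 = -6.169249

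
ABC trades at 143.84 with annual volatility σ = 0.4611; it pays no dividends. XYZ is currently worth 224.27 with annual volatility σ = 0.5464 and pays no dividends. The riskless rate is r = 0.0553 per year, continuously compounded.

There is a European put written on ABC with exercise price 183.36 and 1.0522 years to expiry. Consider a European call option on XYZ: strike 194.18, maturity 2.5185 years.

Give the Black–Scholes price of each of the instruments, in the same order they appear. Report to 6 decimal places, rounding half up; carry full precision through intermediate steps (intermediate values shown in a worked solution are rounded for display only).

[ABC put K=183.36]
σ√T = 0.4611·√1.0522 = 0.472982
d₁ = (ln(S/K) + (r+σ²/2)T) / (σ√T) = (ln(143.84/183.36) + (0.0553+0.4611²/2)·1.0522) / 0.472982 = (-0.242750 + 0.170042) / 0.472982 = -0.153721
d₂ = d₁ − σ√T = -0.153721 − 0.472982 = -0.626703
e^{−rT} = 0.943474
N(−d₁) = 0.561085,  N(−d₂) = 0.734573
price = K·e^{−rT}·N(−d₂) − S·N(−d₁) = 127.077727 − 80.706508 = 46.371219
[XYZ call K=194.18]
σ√T = 0.5464·√2.5185 = 0.867125
d₁ = (ln(S/K) + (r+σ²/2)T) / (σ√T) = (ln(224.27/194.18) + (0.0553+0.5464²/2)·2.5185) / 0.867125 = (0.144065 + 0.515226) / 0.867125 = 0.760318
d₂ = d₁ − σ√T = 0.760318 − 0.867125 = -0.106807
e^{−rT} = 0.869990
N(d₁) = 0.776468,  N(d₂) = 0.457471
price = S·N(d₁) − K·e^{−rT}·N(d₂) = 174.138443 − 77.282783 = 96.855660

price(ABC put K=183.36) = 46.371219
price(XYZ call K=194.18) = 96.855660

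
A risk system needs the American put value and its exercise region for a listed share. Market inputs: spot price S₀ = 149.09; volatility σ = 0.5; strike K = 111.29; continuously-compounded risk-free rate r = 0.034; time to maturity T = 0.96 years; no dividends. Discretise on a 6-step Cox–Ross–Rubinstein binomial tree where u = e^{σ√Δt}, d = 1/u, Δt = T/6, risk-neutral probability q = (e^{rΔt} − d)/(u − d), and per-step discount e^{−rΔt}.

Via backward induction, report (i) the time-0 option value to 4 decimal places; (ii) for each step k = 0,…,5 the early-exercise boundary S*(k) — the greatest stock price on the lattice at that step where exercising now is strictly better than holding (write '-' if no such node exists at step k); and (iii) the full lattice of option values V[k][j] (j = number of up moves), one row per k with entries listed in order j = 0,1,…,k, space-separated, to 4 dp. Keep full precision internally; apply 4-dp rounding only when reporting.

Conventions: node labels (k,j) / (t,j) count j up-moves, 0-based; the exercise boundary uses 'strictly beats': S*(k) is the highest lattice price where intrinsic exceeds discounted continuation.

price = 9.9395
boundary = - - - - 66.9905 81.8223
tree:
9.9395
15.1072 4.0799
22.3964 6.8548 0.9188
32.1651 11.3622 1.7226 0.0000
44.2995 18.5099 3.2295 0.0000 0.0000
56.4429 29.4677 6.0549 0.0000 0.0000 0.0000
66.3850 44.2995 11.3520 0.0000 0.0000 0.0000 0.0000

params: Δt=0.16000 u=1.22140 d=0.81873 q=0.46371 e^(-rΔt)=0.99457
t_6 payoffs: 66.3850 44.2995 11.3520 0.0000 0.0000 0.0000 0.0000
t_5: node(5,0) S=54.8471 payoff=56.4429 vs cont=55.8391 → 56.4429 [stop]  node(5,1) S=81.8223 payoff=29.4677 vs cont=28.8639 → 29.4677 [stop]  node(5,2) S=122.0646 payoff=0.0000 vs cont=6.0549 → 6.0549 [wait]  node(5,3) S=182.0989 payoff=0.0000 vs cont=0.0000 → 0.0000 [wait]  node(5,4) S=271.6597 payoff=0.0000 vs cont=0.0000 → 0.0000 [wait]  node(5,5) S=405.2686 payoff=0.0000 vs cont=0.0000 → 0.0000 [wait]  ⇒ S*(5)=81.8223
t_4: node(4,0) S=66.9905 payoff=44.2995 vs cont=43.6958 → 44.2995 [stop]  node(4,1) S=99.9380 payoff=11.3520 vs cont=18.5099 → 18.5099 [wait]  node(4,2) S=149.0900 payoff=0.0000 vs cont=3.2295 → 3.2295 [wait]  node(4,3) S=222.4161 payoff=0.0000 vs cont=0.0000 → 0.0000 [wait]  node(4,4) S=331.8059 payoff=0.0000 vs cont=0.0000 → 0.0000 [wait]  ⇒ S*(4)=66.9905
t_3: node(3,0) S=81.8223 payoff=29.4677 vs cont=32.1651 → 32.1651 [wait]  node(3,1) S=122.0646 payoff=0.0000 vs cont=11.3622 → 11.3622 [wait]  node(3,2) S=182.0989 payoff=0.0000 vs cont=1.7226 → 1.7226 [wait]  node(3,3) S=271.6597 payoff=0.0000 vs cont=0.0000 → 0.0000 [wait]  ⇒ S*(3)=-
t_2: node(2,0) S=99.9380 payoff=11.3520 vs cont=22.3964 → 22.3964 [wait]  node(2,1) S=149.0900 payoff=0.0000 vs cont=6.8548 → 6.8548 [wait]  node(2,2) S=222.4161 payoff=0.0000 vs cont=0.9188 → 0.9188 [wait]  ⇒ S*(2)=-
t_1: node(1,0) S=122.0646 payoff=0.0000 vs cont=15.1072 → 15.1072 [wait]  node(1,1) S=182.0989 payoff=0.0000 vs cont=4.0799 → 4.0799 [wait]  ⇒ S*(1)=-
t_0: node(0,0) S=149.0900 payoff=0.0000 vs cont=9.9395 → 9.9395 [wait]  ⇒ S*(0)=-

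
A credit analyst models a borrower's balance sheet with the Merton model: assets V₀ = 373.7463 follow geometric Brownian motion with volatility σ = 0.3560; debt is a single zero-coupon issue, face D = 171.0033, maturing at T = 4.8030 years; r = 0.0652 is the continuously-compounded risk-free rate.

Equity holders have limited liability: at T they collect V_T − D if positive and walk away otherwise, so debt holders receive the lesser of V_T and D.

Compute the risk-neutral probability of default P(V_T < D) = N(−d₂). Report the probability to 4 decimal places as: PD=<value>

Equity is a call on the firm's assets struck at D = 171.0033:
d₁ = [ln(V₀/D) + (r + σ²/2)T] / (σ√T)
   = [ln(373.7463/171.0033) + (0.0652 + 0.5·0.3560²)·4.8030] / (0.3560·√4.8030)
   = [0.781894 + 0.617512] / 0.780201 = 1.793650
d₂ = d₁ − σ√T = 1.793650 − 0.780201 = 1.013449
risk-neutral PD = N(−d₂) = N(-1.013449) = 0.155423

PD=0.1554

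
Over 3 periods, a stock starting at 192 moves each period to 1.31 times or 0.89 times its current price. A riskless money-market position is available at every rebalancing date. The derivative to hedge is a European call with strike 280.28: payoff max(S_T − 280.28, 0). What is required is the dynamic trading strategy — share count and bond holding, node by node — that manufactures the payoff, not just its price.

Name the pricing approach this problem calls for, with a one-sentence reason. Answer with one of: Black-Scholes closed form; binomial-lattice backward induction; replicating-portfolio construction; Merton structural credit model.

framework: replicating-portfolio construction

Key observation: the deliverable is the dynamic trading strategy on the 3-step tree (spot 192, moves 1.31 and 0.89), so the valuation must go through the node-by-node replicating-portfolio solve.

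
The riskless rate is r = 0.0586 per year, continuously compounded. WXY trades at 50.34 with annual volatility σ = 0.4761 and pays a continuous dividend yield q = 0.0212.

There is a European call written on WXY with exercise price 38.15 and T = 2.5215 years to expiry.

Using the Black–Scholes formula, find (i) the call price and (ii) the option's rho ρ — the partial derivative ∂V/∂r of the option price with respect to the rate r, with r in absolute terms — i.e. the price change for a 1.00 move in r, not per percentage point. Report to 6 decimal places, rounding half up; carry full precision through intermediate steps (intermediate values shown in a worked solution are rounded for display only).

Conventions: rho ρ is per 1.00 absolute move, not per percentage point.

σ√T = 0.4761·√2.5215 = 0.756010
d₁ = (ln(S/K) + (r−q+σ²/2)T) / (σ√T) = (ln(50.34/38.15) + (0.0586−0.0212+0.4761²/2)·2.5215) / 0.756010 = (0.277274 + 0.380080) / 0.756010 = 0.869504
d₂ = d₁ − σ√T = 0.869504 − 0.756010 = 0.113494
e^{−rT} = 0.862638
e^{−qT} = 0.947948
N(d₁) = 0.807714,  N(d₂) = 0.545181
Call price V = S·e^{−qT}·N(d₁) − K·e^{−rT}·N(d₂) = 38.543879 − 17.941699 = 20.602180
ρ = K·T·e^{−rT}·N(d₂) = 45.239994

price = 20.602180
ρ = 45.239994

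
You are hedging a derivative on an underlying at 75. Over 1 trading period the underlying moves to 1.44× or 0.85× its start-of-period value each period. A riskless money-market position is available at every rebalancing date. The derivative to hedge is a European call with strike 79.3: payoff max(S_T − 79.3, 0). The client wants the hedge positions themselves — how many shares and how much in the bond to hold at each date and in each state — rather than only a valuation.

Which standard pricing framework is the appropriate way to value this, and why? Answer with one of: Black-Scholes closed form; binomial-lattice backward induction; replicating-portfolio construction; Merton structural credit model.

framework: replicating-portfolio construction

Key observation: what is demanded is not a single number but the (Δ, B) position at each node of the 1.44/0.85 tree starting at 75; constructing those positions is the replicating-portfolio method.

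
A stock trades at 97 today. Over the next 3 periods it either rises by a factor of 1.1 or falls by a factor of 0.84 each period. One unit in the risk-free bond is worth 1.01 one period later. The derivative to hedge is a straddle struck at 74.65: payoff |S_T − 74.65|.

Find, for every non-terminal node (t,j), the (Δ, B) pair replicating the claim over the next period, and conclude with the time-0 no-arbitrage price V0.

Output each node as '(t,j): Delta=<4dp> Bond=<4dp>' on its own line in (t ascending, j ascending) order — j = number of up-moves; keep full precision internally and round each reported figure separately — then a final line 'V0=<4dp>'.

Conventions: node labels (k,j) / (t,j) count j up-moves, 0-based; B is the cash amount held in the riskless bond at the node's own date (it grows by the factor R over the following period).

(0,0): Delta=0.8402 Bond=-55.5703
(1,0): Delta=0.4448 Bond=-23.9145
(1,1): Delta=1.0000 Bond=-73.1791
(2,0): Delta=-0.9283 Bond=69.8323
(2,1): Delta=1.0000 Bond=-73.9109
(2,2): Delta=1.0000 Bond=-73.9109
V0=25.9269

Arbitrage-free pricing uses the up-move probability p* = (R−d)/(u−d) = 0.6538, discounting each step at R = 1.01.
At maturity the claim pays: V(3,0)=17.1577, V(3,1)=0.6375, V(3,2)=23.9408, V(3,3)=54.4570
Node (2,0) S=68.4432: V=(p*·0.6375+(1−p*)·17.1577)/1.01=6.2931; Δ=(0.6375−17.1577)/(75.2875−57.4923)=-0.9283; B=V−Δ·S=69.8323
Node (2,1) S=89.6280: V=(p*·23.9408+(1−p*)·0.6375)/1.01=15.7171; Δ=(23.9408−0.6375)/(98.5908−75.2875)=1.0000; B=V−Δ·S=-73.9109
Node (2,2) S=117.3700: V=(p*·54.4570+(1−p*)·23.9408)/1.01=43.4591; Δ=(54.4570−23.9408)/(129.1070−98.5908)=1.0000; B=V−Δ·S=-73.9109
Node (1,0) S=81.4800: V=(p*·15.7171+(1−p*)·6.2931)/1.01=12.3316; Δ=(15.7171−6.2931)/(89.6280−68.4432)=0.4448; B=V−Δ·S=-23.9145
Node (1,1) S=106.7000: V=(p*·43.4591+(1−p*)·15.7171)/1.01=33.5209; Δ=(43.4591−15.7171)/(117.3700−89.6280)=1.0000; B=V−Δ·S=-73.1791
Node (0,0) S=97.0000: V=(p*·33.5209+(1−p*)·12.3316)/1.01=25.9269; Δ=(33.5209−12.3316)/(106.7000−81.4800)=0.8402; B=V−Δ·S=-55.5703
Sanity check at the root: Δ(0,0)·S0 + B(0,0) reproduces V0 = 25.9269.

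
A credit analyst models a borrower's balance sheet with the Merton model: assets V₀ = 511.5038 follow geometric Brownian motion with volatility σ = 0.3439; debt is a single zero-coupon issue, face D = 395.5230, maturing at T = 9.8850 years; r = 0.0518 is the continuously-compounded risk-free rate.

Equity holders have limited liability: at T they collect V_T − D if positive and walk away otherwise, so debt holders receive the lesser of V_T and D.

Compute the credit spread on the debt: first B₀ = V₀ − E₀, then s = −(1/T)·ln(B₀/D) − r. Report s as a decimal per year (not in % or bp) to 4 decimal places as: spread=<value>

spread=0.0232

Apply the equity-as-call identities (strike 395.5230, horizon 9.8850 years):
d₁ = [ln(V₀/D) + (r + σ²/2)T] / (σ√T)
   = [ln(511.5038/395.5230) + (0.0518 + 0.5·0.3439²)·9.8850] / (0.3439·√9.8850)
   = [0.257146 + 1.096579] / 1.081236 = 1.252016
d₂ = d₁ − σ√T = 1.252016 − 1.081236 = 0.170780
N(d₁) = 0.894718,  N(d₂) = 0.567802,  e^(−rT) = 0.599270
E₀ = V₀·N(d₁) − D·e^(−rT)·N(d₂)
   = 511.5038·0.894718 − 395.5230·0.599270·0.567802 = 323.068429
B₀ = V₀ − E₀ = 511.5038 − 323.068429 = 188.435371
spread = −(1/T)·ln(B₀/D) − r = −(1/9.8850)·ln(188.435371/395.5230) − 0.0518 = 0.02320798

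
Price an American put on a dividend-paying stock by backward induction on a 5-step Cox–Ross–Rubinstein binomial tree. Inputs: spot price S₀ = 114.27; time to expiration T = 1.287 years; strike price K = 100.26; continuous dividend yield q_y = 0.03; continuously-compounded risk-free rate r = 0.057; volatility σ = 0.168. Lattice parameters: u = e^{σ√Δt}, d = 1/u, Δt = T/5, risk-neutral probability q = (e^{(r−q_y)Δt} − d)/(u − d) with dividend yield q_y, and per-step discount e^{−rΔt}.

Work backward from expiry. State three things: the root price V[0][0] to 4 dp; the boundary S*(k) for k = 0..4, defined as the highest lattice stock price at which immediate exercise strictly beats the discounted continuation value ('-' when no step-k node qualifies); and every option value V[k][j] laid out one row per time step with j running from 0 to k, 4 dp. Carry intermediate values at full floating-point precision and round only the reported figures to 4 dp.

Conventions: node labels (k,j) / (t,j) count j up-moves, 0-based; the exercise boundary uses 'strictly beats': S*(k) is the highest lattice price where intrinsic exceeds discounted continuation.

price = 2.1659
boundary = - - - - 81.2579
tree:
2.1659
3.9353 0.5914
6.9612 1.2493 0.0000
11.8499 2.6387 0.0000 0.0000
19.0021 5.5735 0.0000 0.0000 0.0000
25.6411 11.7725 0.0000 0.0000 0.0000 0.0000

Δt=0.25740  u=1.08897  d=0.91830  q=0.51957  discount=0.98544
step 5 (expiry): payoffs max(K−S,0) = 25.6411 11.7725 0.0000 0.0000 0.0000 0.0000
step 4: (k=4,j=0): S=81.2579, K−S=19.0021, hold=18.1669 ⇒ V=19.0021 exercise | (k=4,j=1): S=96.3604, K−S=3.8996, hold=5.5735 ⇒ V=5.5735 continue | (k=4,j=2): S=114.2700, K−S=0.0000, hold=0.0000 ⇒ V=0.0000 continue | (k=4,j=3): S=135.5082, K−S=0.0000, hold=0.0000 ⇒ V=0.0000 continue | (k=4,j=4): S=160.6938, K−S=0.0000, hold=0.0000 ⇒ V=0.0000 continue  boundary S*=81.2579
step 3: (k=3,j=0): S=88.4875, K−S=11.7725, hold=11.8499 ⇒ V=11.8499 continue | (k=3,j=1): S=104.9338, K−S=0.0000, hold=2.6387 ⇒ V=2.6387 continue | (k=3,j=2): S=124.4368, K−S=0.0000, hold=0.0000 ⇒ V=0.0000 continue | (k=3,j=3): S=147.5647, K−S=0.0000, hold=0.0000 ⇒ V=0.0000 continue  boundary S*=-
step 2: (k=2,j=0): S=96.3604, K−S=3.8996, hold=6.9612 ⇒ V=6.9612 continue | (k=2,j=1): S=114.2700, K−S=0.0000, hold=1.2493 ⇒ V=1.2493 continue | (k=2,j=2): S=135.5082, K−S=0.0000, hold=0.0000 ⇒ V=0.0000 continue  boundary S*=-
step 1: (k=1,j=0): S=104.9338, K−S=0.0000, hold=3.9353 ⇒ V=3.9353 continue | (k=1,j=1): S=124.4368, K−S=0.0000, hold=0.5914 ⇒ V=0.5914 continue  boundary S*=-
step 0: (k=0,j=0): S=114.2700, K−S=0.0000, hold=2.1659 ⇒ V=2.1659 continue  boundary S*=-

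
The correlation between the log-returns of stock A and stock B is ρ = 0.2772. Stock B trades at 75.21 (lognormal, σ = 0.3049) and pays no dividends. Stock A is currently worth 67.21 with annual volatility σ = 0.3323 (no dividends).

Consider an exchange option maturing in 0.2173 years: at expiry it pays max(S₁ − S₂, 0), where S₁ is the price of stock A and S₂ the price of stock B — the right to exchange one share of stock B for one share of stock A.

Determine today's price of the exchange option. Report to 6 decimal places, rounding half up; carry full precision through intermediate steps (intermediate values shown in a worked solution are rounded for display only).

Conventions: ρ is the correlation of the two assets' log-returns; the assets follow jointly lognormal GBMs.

σ_eff = √(σ₁² + σ₂² − 2ρσ₁σ₂) = √(0.3323² + 0.3049² − 2·0.2772·0.3323·0.3049) = 0.383688
d₁ = (ln(S₁/S₂) + (q₂ − q₁ + σ_eff²/2)T) / (σ_eff√T) = (ln(67.21/75.21) + (0.0 − 0.0 + 0.073608)·0.2173) / 0.178858 = -0.539351
d₂ = d₁ − σ_eff√T = -0.539351 − 0.178858 = -0.718208
N(d₁) = 0.294822,  N(d₂) = 0.236314
V = S₁·e^{−q₁T}·N(d₁) − S₂·e^{−q₂T}·N(d₂) = 19.815020 − 17.773206 = 2.041814
Key observation: r never enters — measured in units of stock B, the claim is a call on S₁/S₂ struck at 1, so only the dividend yields and σ_eff matter.

exchange price = 2.041814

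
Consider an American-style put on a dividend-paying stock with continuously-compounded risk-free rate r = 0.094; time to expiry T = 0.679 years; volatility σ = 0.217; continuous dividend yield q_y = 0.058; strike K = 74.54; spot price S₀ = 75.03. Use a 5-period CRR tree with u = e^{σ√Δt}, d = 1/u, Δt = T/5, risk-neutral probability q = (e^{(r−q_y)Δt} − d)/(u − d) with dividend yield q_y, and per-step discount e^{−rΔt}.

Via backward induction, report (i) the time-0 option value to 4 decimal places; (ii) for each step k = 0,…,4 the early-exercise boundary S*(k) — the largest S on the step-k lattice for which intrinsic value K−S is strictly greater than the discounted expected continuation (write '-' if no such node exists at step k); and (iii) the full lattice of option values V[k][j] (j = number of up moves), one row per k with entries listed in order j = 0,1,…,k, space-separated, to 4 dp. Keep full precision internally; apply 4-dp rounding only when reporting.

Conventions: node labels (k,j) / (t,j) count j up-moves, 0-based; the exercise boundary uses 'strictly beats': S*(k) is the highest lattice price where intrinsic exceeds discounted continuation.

Δt=0.13580  u=1.08325  d=0.92315  q=0.51063  discount=0.98732
step 5 (expiry): payoffs max(K−S,0) = 24.2375 15.5134 5.2763 0.0000 0.0000 0.0000
step 4: (k=4,j=0): S=54.4902, K−S=20.0498, hold=19.5318 ⇒ V=20.0498 exercise | (k=4,j=1): S=63.9406, K−S=10.5994, hold=10.1556 ⇒ V=10.5994 exercise | (k=4,j=2): S=75.0300, K−S=0.0000, hold=2.5493 ⇒ V=2.5493 continue | (k=4,j=3): S=88.0427, K−S=0.0000, hold=0.0000 ⇒ V=0.0000 continue | (k=4,j=4): S=103.3122, K−S=0.0000, hold=0.0000 ⇒ V=0.0000 continue  boundary S*=63.9406
step 3: (k=3,j=0): S=59.0266, K−S=15.5134, hold=15.0310 ⇒ V=15.5134 exercise | (k=3,j=1): S=69.2637, K−S=5.2763, hold=6.4065 ⇒ V=6.4065 continue | (k=3,j=2): S=81.2763, K−S=0.0000, hold=1.2317 ⇒ V=1.2317 continue | (k=3,j=3): S=95.3723, K−S=0.0000, hold=0.0000 ⇒ V=0.0000 continue  boundary S*=59.0266
step 2: (k=2,j=0): S=63.9406, K−S=10.5994, hold=10.7254 ⇒ V=10.7254 continue | (k=2,j=1): S=75.0300, K−S=0.0000, hold=3.7164 ⇒ V=3.7164 continue | (k=2,j=2): S=88.0427, K−S=0.0000, hold=0.5951 ⇒ V=0.5951 continue  boundary S*=-
step 1: (k=1,j=0): S=69.2637, K−S=5.2763, hold=7.0557 ⇒ V=7.0557 continue | (k=1,j=1): S=81.2763, K−S=0.0000, hold=2.0956 ⇒ V=2.0956 continue  boundary S*=-
step 0: (k=0,j=0): S=75.0300, K−S=0.0000, hold=4.4656 ⇒ V=4.4656 continue  boundary S*=-

price = 4.4656
boundary = - - - 59.0266 63.9406
tree:
4.4656
7.0557 2.0956
10.7254 3.7164 0.5951
15.5134 6.4065 1.2317 0.0000
20.0498 10.5994 2.5493 0.0000 0.0000
24.2375 15.5134 5.2763 0.0000 0.0000 0.0000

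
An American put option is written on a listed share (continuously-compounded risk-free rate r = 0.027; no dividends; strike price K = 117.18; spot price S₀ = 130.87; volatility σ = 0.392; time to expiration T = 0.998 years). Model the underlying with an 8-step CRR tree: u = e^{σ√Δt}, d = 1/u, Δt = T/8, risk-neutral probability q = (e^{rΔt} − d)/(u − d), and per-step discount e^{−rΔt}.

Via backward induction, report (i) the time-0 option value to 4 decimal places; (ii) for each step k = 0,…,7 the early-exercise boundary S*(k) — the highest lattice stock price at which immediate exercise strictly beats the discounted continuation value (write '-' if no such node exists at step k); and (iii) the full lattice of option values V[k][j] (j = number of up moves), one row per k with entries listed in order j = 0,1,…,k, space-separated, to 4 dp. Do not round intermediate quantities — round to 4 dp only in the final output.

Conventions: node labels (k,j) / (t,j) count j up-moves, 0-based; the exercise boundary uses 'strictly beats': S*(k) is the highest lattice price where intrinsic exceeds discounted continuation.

params: Δt=0.12475 u=1.14850 d=0.87070 q=0.47759 e^(-rΔt)=0.99664
t_8 payoffs: 73.9485 60.1556 41.9622 17.9643 0.0000 0.0000 0.0000 0.0000 0.0000
t_7: node(7,0) S=49.6513 payoff=67.5287 vs cont=67.1347 → 67.5287 [stop]  node(7,1) S=65.4923 payoff=51.6877 vs cont=51.2936 → 51.6877 [stop]  node(7,2) S=86.3874 payoff=30.7926 vs cont=30.3986 → 30.7926 [stop]  node(7,3) S=113.9489 payoff=3.2311 vs cont=9.3532 → 9.3532 [wait]  node(7,4) S=150.3038 payoff=0.0000 vs cont=0.0000 → 0.0000 [wait]  node(7,5) S=198.2576 payoff=0.0000 vs cont=0.0000 → 0.0000 [wait]  node(7,6) S=261.5109 payoff=0.0000 vs cont=0.0000 → 0.0000 [wait]  node(7,7) S=344.9448 payoff=0.0000 vs cont=0.0000 → 0.0000 [wait]  ⇒ S*(7)=86.3874
t_6: node(6,0) S=57.0244 payoff=60.1556 vs cont=59.7616 → 60.1556 [stop]  node(6,1) S=75.2178 payoff=41.9622 vs cont=41.5682 → 41.9622 [stop]  node(6,2) S=99.2157 payoff=17.9643 vs cont=20.4843 → 20.4843 [wait]  node(6,3) S=130.8700 payoff=0.0000 vs cont=4.8698 → 4.8698 [wait]  node(6,4) S=172.6235 payoff=0.0000 vs cont=0.0000 → 0.0000 [wait]  node(6,5) S=227.6983 payoff=0.0000 vs cont=0.0000 → 0.0000 [wait]  node(6,6) S=300.3445 payoff=0.0000 vs cont=0.0000 → 0.0000 [wait]  ⇒ S*(6)=75.2178
t_5: node(5,0) S=65.4923 payoff=51.6877 vs cont=51.2936 → 51.6877 [stop]  node(5,1) S=86.3874 payoff=30.7926 vs cont=31.5981 → 31.5981 [wait]  node(5,2) S=113.9489 payoff=3.2311 vs cont=12.9832 → 12.9832 [wait]  node(5,3) S=150.3038 payoff=0.0000 vs cont=2.5355 → 2.5355 [wait]  node(5,4) S=198.2576 payoff=0.0000 vs cont=0.0000 → 0.0000 [wait]  node(5,5) S=261.5109 payoff=0.0000 vs cont=0.0000 → 0.0000 [wait]  ⇒ S*(5)=65.4923
t_4: node(4,0) S=75.2178 payoff=41.9622 vs cont=41.9516 → 41.9622 [stop]  node(4,1) S=99.2157 payoff=17.9643 vs cont=22.6315 → 22.6315 [wait]  node(4,2) S=130.8700 payoff=0.0000 vs cont=7.9667 → 7.9667 [wait]  node(4,3) S=172.6235 payoff=0.0000 vs cont=1.3201 → 1.3201 [wait]  node(4,4) S=227.6983 payoff=0.0000 vs cont=0.0000 → 0.0000 [wait]  ⇒ S*(4)=75.2178
t_3: node(3,0) S=86.3874 payoff=30.7926 vs cont=32.6201 → 32.6201 [wait]  node(3,1) S=113.9489 payoff=3.2311 vs cont=15.5752 → 15.5752 [wait]  node(3,2) S=150.3038 payoff=0.0000 vs cont=4.7762 → 4.7762 [wait]  node(3,3) S=198.2576 payoff=0.0000 vs cont=0.6873 → 0.6873 [wait]  ⇒ S*(3)=-
t_2: node(2,0) S=99.2157 payoff=17.9643 vs cont=24.3974 → 24.3974 [wait]  node(2,1) S=130.8700 payoff=0.0000 vs cont=10.3827 → 10.3827 [wait]  node(2,2) S=172.6235 payoff=0.0000 vs cont=2.8139 → 2.8139 [wait]  ⇒ S*(2)=-
t_1: node(1,0) S=113.9489 payoff=3.2311 vs cont=17.6446 → 17.6446 [wait]  node(1,1) S=150.3038 payoff=0.0000 vs cont=6.7452 → 6.7452 [wait]  ⇒ S*(1)=-
t_0: node(0,0) S=130.8700 payoff=0.0000 vs cont=12.3974 → 12.3974 [wait]  ⇒ S*(0)=-

price = 12.3974
boundary = - - - - 75.2178 65.4923 75.2178 86.3874
tree:
12.3974
17.6446 6.7452
24.3974 10.3827 2.8139
32.6201 15.5752 4.7762 0.6873
41.9622 22.6315 7.9667 1.3201 0.0000
51.6877 31.5981 12.9832 2.5355 0.0000 0.0000
60.1556 41.9622 20.4843 4.8698 0.0000 0.0000 0.0000
67.5287 51.6877 30.7926 9.3532 0.0000 0.0000 0.0000 0.0000
73.9485 60.1556 41.9622 17.9643 0.0000 0.0000 0.0000 0.0000 0.0000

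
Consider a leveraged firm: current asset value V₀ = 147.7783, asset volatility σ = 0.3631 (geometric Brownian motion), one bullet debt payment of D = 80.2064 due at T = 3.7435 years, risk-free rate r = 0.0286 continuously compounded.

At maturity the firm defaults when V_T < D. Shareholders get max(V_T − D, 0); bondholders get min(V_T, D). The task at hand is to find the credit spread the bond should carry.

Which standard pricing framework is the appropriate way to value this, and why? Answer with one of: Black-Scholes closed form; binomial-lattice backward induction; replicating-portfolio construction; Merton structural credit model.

Key observation: the data describe a firm's assets (V₀ = 147.7783, GBM) and a single zero-coupon debt of face 80.2064, so credit quantities follow from equity-as-call in the structural model.

framework: Merton structural credit model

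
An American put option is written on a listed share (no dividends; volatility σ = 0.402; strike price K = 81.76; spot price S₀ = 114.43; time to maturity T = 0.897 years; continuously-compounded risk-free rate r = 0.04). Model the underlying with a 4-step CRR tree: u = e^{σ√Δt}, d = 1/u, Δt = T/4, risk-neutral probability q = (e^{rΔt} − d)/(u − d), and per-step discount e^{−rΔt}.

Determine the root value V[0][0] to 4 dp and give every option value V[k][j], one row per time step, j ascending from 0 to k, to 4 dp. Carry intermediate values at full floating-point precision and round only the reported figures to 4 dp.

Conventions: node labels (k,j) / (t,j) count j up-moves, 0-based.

params: Δt=0.22425 u=1.20969 d=0.82666 q=0.47607 e^(-rΔt)=0.99107
t_4 payoffs: 28.3235 3.5632 0.0000 0.0000 0.0000
k=3: node(3,0) S=64.6418 payoff=17.1182 vs cont=16.3881 → 17.1182 [stop]  node(3,1) S=94.5942 payoff=0.0000 vs cont=1.8502 → 1.8502 [wait]  node(3,2) S=138.4253 payoff=0.0000 vs cont=0.0000 → 0.0000 [wait]  node(3,3) S=202.5659 payoff=0.0000 vs cont=0.0000 → 0.0000 [wait]
k=2: node(2,0) S=78.1968 payoff=3.5632 vs cont=9.7615 → 9.7615 [wait]  node(2,1) S=114.4300 payoff=0.0000 vs cont=0.9607 → 0.9607 [wait]  node(2,2) S=167.4522 payoff=0.0000 vs cont=0.0000 → 0.0000 [wait]
k=1: node(1,0) S=94.5942 payoff=0.0000 vs cont=5.5219 → 5.5219 [wait]  node(1,1) S=138.4253 payoff=0.0000 vs cont=0.4988 → 0.4988 [wait]
k=0: node(0,0) S=114.4300 payoff=0.0000 vs cont=3.1026 → 3.1026 [wait]

price = 3.1026
tree:
3.1026
5.5219 0.4988
9.7615 0.9607 0.0000
17.1182 1.8502 0.0000 0.0000
28.3235 3.5632 0.0000 0.0000 0.0000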